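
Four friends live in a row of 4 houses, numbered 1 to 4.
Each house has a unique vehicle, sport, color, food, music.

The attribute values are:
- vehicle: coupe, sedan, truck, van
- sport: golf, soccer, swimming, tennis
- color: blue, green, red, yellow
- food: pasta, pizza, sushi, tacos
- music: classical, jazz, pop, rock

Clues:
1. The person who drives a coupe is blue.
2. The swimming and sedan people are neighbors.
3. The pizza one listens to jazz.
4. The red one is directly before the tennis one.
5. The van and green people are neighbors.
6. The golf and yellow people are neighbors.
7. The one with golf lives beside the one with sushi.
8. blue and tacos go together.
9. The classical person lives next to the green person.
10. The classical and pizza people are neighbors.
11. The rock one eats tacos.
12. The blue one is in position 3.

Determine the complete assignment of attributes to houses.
Solution:

House | Vehicle | Sport | Color | Food | Music
----------------------------------------------
  1   | van | swimming | red | pasta | classical
  2   | sedan | tennis | green | pizza | jazz
  3   | coupe | golf | blue | tacos | rock
  4   | truck | soccer | yellow | sushi | pop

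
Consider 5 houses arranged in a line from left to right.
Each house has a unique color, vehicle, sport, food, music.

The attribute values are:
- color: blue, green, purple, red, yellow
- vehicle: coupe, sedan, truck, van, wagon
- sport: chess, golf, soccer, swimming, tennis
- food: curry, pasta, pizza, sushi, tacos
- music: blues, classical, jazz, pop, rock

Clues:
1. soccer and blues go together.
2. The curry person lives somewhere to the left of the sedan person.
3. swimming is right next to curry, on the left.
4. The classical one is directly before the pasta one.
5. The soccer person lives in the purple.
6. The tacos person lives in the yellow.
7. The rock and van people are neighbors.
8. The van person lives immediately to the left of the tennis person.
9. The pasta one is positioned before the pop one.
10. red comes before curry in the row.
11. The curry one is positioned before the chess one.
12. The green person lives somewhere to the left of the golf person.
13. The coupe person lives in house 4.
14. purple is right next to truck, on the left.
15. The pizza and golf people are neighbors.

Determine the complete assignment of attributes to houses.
Solution:

House | Color | Vehicle | Sport | Food | Music
----------------------------------------------
  1   | red | wagon | swimming | sushi | rock
  2   | purple | van | soccer | curry | blues
  3   | green | truck | tennis | pizza | classical
  4   | blue | coupe | golf | pasta | jazz
  5   | yellow | sedan | chess | tacos | pop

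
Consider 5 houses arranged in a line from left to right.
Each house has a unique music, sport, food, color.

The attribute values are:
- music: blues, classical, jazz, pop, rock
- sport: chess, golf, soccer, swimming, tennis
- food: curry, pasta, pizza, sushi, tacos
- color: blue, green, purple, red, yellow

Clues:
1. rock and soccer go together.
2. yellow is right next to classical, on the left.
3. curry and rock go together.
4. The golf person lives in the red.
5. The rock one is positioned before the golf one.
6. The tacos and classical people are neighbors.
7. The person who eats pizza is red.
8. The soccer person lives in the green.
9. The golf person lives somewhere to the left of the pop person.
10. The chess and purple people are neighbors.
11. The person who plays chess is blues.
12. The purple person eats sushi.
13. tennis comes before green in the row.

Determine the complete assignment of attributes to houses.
Solution:

House | Music | Sport | Food | Color
------------------------------------
  1   | blues | chess | tacos | yellow
  2   | classical | tennis | sushi | purple
  3   | rock | soccer | curry | green
  4   | jazz | golf | pizza | red
  5   | pop | swimming | pasta | blue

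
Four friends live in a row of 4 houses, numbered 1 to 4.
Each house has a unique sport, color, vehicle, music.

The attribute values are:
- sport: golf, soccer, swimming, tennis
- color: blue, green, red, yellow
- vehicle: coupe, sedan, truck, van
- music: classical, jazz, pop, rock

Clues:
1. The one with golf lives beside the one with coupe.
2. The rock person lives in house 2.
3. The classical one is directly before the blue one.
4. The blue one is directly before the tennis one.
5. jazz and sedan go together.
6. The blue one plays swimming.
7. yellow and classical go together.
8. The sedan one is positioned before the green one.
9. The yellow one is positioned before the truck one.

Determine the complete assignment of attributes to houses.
Solution:

House | Sport | Color | Vehicle | Music
---------------------------------------
  1   | golf | yellow | van | classical
  2   | swimming | blue | coupe | rock
  3   | tennis | red | sedan | jazz
  4   | soccer | green | truck | pop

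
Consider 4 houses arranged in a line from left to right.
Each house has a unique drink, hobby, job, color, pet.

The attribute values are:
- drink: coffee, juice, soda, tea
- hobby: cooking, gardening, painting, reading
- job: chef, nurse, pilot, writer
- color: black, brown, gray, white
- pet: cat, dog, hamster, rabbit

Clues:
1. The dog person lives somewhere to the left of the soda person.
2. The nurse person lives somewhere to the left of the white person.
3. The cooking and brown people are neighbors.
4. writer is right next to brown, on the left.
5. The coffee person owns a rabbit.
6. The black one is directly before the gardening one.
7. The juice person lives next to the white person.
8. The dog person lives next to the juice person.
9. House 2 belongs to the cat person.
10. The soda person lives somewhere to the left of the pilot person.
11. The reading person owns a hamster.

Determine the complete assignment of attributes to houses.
Solution:

House | Drink | Hobby | Job | Color | Pet
-----------------------------------------
  1   | tea | cooking | writer | black | dog
  2   | juice | gardening | nurse | brown | cat
  3   | soda | reading | chef | white | hamster
  4   | coffee | painting | pilot | gray | rabbit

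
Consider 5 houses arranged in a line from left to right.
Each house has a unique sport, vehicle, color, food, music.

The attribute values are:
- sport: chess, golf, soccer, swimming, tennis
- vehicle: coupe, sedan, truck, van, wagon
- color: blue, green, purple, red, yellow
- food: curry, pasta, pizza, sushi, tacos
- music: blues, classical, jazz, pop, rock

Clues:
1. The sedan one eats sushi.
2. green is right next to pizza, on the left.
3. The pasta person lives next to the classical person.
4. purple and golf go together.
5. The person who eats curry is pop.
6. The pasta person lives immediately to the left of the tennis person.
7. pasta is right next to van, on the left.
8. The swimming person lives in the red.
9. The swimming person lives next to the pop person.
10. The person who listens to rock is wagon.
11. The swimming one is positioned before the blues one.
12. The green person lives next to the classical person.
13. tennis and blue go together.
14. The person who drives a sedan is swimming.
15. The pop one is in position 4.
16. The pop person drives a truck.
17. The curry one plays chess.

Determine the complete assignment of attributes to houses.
Solution:

House | Sport | Vehicle | Color | Food | Music
----------------------------------------------
  1   | soccer | wagon | green | pasta | rock
  2   | tennis | van | blue | pizza | classical
  3   | swimming | sedan | red | sushi | jazz
  4   | chess | truck | yellow | curry | pop
  5   | golf | coupe | purple | tacos | blues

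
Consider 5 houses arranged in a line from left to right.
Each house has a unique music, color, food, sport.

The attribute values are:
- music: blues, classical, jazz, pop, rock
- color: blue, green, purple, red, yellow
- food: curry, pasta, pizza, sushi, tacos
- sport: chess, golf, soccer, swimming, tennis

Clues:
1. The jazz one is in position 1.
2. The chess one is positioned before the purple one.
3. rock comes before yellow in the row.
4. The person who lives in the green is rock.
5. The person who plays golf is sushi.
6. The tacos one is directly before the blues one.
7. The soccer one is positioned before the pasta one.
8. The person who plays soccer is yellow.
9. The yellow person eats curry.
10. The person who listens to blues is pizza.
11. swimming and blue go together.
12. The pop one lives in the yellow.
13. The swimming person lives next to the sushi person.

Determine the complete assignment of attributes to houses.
Solution:

House | Music | Color | Food | Sport
------------------------------------
  1   | jazz | red | tacos | chess
  2   | blues | blue | pizza | swimming
  3   | rock | green | sushi | golf
  4   | pop | yellow | curry | soccer
  5   | classical | purple | pasta | tennis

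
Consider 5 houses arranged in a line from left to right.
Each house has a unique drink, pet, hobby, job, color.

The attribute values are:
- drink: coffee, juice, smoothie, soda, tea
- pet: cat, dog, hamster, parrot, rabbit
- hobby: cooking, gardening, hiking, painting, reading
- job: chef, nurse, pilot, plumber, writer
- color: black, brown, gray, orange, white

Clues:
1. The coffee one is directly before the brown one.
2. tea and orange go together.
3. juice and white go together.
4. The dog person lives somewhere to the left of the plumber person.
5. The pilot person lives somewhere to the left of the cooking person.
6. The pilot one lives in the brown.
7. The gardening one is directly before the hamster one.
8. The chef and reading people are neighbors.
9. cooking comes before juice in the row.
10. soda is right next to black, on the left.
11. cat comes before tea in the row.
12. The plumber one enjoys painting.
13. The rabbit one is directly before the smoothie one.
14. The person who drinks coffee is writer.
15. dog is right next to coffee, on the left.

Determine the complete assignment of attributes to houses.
Solution:

House | Drink | Pet | Hobby | Job | Color
-----------------------------------------
  1   | soda | dog | hiking | chef | gray
  2   | coffee | rabbit | reading | writer | black
  3   | smoothie | cat | gardening | pilot | brown
  4   | tea | hamster | cooking | nurse | orange
  5   | juice | parrot | painting | plumber | white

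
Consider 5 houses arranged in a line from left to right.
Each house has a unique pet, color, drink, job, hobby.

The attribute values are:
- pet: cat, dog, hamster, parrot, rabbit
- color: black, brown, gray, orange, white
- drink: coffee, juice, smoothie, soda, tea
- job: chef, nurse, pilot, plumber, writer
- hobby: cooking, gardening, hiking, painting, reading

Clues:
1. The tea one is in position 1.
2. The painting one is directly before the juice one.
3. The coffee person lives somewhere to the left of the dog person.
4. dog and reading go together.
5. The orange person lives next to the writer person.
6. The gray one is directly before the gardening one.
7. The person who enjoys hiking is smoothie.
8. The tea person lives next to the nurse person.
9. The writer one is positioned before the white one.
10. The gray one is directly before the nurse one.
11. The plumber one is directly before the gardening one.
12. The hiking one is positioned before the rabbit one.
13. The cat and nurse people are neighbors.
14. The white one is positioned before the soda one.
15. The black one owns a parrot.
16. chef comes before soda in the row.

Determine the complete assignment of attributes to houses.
Solution:

House | Pet | Color | Drink | Job | Hobby
-----------------------------------------
  1   | cat | gray | tea | plumber | painting
  2   | hamster | orange | juice | nurse | gardening
  3   | parrot | black | smoothie | writer | hiking
  4   | rabbit | white | coffee | chef | cooking
  5   | dog | brown | soda | pilot | reading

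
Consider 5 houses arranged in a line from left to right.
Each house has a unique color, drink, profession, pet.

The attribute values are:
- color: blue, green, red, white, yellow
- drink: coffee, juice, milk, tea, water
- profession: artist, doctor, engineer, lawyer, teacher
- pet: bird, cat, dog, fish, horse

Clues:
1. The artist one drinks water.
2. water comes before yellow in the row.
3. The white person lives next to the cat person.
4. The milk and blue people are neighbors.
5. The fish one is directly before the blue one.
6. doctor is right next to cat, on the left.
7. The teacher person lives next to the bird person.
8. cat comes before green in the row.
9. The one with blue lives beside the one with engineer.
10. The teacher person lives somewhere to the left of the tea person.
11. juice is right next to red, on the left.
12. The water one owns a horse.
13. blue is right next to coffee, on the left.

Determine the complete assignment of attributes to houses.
Solution:

House | Color | Drink | Profession | Pet
----------------------------------------
  1   | white | milk | doctor | fish
  2   | blue | juice | teacher | cat
  3   | red | coffee | engineer | bird
  4   | green | water | artist | horse
  5   | yellow | tea | lawyer | dog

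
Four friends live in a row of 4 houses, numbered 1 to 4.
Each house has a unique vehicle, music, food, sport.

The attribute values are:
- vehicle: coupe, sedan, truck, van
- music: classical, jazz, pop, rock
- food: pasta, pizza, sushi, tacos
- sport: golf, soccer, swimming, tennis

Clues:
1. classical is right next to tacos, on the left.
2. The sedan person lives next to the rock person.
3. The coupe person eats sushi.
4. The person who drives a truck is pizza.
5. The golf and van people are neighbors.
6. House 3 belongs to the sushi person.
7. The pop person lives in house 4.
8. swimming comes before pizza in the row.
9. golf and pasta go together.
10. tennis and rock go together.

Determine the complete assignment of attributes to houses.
Solution:

House | Vehicle | Music | Food | Sport
--------------------------------------
  1   | sedan | classical | pasta | golf
  2   | van | rock | tacos | tennis
  3   | coupe | jazz | sushi | swimming
  4   | truck | pop | pizza | soccer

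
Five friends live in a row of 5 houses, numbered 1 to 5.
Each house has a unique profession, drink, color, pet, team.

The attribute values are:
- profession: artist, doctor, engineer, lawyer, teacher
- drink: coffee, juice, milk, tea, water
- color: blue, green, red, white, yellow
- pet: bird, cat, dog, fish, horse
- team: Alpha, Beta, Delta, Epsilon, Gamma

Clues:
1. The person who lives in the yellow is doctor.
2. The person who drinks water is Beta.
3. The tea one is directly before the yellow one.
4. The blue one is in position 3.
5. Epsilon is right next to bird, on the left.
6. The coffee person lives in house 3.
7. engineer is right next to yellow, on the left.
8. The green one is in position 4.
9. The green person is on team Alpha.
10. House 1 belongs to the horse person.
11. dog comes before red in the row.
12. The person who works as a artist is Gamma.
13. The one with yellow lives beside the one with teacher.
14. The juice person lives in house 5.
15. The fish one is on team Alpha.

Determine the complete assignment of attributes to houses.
Solution:

House | Profession | Drink | Color | Pet | Team
-----------------------------------------------
  1   | engineer | tea | white | horse | Epsilon
  2   | doctor | water | yellow | bird | Beta
  3   | teacher | coffee | blue | dog | Delta
  4   | lawyer | milk | green | fish | Alpha
  5   | artist | juice | red | cat | Gamma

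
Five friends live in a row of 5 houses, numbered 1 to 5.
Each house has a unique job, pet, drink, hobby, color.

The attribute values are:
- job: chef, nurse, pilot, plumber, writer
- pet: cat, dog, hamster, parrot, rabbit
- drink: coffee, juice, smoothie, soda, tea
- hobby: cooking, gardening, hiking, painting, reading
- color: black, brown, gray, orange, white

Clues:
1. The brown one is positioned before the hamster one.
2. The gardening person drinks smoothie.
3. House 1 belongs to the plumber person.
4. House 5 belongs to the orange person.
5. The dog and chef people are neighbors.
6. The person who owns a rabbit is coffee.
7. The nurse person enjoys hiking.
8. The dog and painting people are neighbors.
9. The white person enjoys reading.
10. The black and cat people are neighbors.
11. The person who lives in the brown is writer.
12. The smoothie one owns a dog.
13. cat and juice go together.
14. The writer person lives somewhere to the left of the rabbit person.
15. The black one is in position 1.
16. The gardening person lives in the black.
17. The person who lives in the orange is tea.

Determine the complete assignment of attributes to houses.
Solution:

House | Job | Pet | Drink | Hobby | Color
-----------------------------------------
  1   | plumber | dog | smoothie | gardening | black
  2   | chef | cat | juice | painting | gray
  3   | writer | parrot | soda | cooking | brown
  4   | pilot | rabbit | coffee | reading | white
  5   | nurse | hamster | tea | hiking | orange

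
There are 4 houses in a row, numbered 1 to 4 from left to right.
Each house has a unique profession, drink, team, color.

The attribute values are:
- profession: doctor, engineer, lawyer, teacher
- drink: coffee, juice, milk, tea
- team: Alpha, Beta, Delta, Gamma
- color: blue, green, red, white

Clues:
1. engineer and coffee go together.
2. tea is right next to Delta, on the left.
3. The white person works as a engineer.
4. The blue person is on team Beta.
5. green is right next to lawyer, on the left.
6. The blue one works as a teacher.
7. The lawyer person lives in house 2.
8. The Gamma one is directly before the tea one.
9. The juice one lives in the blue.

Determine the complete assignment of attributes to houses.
Solution:

House | Profession | Drink | Team | Color
-----------------------------------------
  1   | doctor | milk | Gamma | green
  2   | lawyer | tea | Alpha | red
  3   | engineer | coffee | Delta | white
  4   | teacher | juice | Beta | blue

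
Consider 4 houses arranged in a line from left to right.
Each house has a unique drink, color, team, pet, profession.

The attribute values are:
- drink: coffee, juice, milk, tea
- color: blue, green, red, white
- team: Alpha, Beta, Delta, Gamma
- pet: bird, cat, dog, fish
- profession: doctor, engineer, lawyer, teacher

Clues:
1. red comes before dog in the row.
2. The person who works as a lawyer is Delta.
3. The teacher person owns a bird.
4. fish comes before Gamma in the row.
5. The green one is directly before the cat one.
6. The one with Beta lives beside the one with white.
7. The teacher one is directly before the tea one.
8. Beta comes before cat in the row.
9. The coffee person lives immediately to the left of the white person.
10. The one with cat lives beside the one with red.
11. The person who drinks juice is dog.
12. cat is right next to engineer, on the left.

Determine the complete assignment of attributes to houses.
Solution:

House | Drink | Color | Team | Pet | Profession
-----------------------------------------------
  1   | coffee | green | Beta | bird | teacher
  2   | tea | white | Delta | cat | lawyer
  3   | milk | red | Alpha | fish | engineer
  4   | juice | blue | Gamma | dog | doctor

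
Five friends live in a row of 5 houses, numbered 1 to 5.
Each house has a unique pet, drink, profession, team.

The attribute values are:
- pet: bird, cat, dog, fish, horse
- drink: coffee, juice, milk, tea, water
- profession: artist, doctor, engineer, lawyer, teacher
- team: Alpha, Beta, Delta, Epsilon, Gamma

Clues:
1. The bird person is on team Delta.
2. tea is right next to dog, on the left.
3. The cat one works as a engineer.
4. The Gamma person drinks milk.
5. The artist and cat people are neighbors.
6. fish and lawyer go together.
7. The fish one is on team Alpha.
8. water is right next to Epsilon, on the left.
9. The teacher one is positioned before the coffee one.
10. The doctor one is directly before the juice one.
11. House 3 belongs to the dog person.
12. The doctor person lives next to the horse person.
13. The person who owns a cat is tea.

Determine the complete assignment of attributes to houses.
Solution:

House | Pet | Drink | Profession | Team
---------------------------------------
  1   | bird | water | artist | Delta
  2   | cat | tea | engineer | Epsilon
  3   | dog | milk | doctor | Gamma
  4   | horse | juice | teacher | Beta
  5   | fish | coffee | lawyer | Alpha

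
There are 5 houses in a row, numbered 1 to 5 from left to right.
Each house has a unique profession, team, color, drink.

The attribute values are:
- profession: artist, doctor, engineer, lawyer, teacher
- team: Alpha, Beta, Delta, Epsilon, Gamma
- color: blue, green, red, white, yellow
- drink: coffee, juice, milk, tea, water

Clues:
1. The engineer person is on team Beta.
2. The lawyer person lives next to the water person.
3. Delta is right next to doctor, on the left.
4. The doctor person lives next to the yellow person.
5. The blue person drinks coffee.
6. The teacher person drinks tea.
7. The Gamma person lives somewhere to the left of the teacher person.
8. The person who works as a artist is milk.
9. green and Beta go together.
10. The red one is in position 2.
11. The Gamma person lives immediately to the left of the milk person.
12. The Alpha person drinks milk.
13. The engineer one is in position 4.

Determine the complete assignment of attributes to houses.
Solution:

House | Profession | Team | Color | Drink
-----------------------------------------
  1   | lawyer | Delta | blue | coffee
  2   | doctor | Gamma | red | water
  3   | artist | Alpha | yellow | milk
  4   | engineer | Beta | green | juice
  5   | teacher | Epsilon | white | tea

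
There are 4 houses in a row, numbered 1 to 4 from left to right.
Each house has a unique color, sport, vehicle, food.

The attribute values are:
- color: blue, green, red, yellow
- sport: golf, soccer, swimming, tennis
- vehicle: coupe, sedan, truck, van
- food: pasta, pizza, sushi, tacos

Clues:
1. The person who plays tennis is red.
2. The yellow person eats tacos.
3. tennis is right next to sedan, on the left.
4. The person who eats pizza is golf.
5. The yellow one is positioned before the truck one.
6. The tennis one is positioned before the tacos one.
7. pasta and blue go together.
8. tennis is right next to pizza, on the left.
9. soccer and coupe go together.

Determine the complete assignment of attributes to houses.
Solution:

House | Color | Sport | Vehicle | Food
--------------------------------------
  1   | red | tennis | van | sushi
  2   | green | golf | sedan | pizza
  3   | yellow | soccer | coupe | tacos
  4   | blue | swimming | truck | pasta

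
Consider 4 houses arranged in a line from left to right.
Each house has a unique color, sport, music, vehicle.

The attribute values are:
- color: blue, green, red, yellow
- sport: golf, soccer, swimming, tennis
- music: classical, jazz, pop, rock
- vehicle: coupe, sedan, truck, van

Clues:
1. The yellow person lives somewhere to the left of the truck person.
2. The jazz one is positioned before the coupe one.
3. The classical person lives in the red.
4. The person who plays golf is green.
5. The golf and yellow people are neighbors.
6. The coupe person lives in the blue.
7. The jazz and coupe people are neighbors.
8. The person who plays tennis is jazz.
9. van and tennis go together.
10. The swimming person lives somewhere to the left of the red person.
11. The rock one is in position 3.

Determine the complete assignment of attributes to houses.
Solution:

House | Color | Sport | Music | Vehicle
---------------------------------------
  1   | green | golf | pop | sedan
  2   | yellow | tennis | jazz | van
  3   | blue | swimming | rock | coupe
  4   | red | soccer | classical | truck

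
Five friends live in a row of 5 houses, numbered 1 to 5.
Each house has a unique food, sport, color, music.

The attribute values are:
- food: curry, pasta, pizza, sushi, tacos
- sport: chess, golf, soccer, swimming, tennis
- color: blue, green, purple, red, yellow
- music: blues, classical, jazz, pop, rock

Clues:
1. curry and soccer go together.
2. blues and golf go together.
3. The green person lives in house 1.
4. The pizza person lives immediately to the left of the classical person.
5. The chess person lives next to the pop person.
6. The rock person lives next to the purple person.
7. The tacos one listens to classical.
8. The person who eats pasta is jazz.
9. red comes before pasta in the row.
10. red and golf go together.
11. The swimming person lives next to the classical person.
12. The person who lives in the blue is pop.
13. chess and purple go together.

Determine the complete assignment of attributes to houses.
Solution:

House | Food | Sport | Color | Music
------------------------------------
  1   | pizza | swimming | green | rock
  2   | tacos | chess | purple | classical
  3   | curry | soccer | blue | pop
  4   | sushi | golf | red | blues
  5   | pasta | tennis | yellow | jazz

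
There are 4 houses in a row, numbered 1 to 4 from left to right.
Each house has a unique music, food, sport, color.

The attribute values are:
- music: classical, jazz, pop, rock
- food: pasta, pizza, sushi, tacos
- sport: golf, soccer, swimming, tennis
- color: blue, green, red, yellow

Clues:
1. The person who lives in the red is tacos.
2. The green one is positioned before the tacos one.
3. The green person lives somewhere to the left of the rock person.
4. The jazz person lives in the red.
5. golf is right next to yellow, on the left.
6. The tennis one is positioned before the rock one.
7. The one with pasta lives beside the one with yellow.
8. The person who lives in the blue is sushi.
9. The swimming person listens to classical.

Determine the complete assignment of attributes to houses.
Solution:

House | Music | Food | Sport | Color
------------------------------------
  1   | pop | pasta | golf | green
  2   | classical | pizza | swimming | yellow
  3   | jazz | tacos | tennis | red
  4   | rock | sushi | soccer | blue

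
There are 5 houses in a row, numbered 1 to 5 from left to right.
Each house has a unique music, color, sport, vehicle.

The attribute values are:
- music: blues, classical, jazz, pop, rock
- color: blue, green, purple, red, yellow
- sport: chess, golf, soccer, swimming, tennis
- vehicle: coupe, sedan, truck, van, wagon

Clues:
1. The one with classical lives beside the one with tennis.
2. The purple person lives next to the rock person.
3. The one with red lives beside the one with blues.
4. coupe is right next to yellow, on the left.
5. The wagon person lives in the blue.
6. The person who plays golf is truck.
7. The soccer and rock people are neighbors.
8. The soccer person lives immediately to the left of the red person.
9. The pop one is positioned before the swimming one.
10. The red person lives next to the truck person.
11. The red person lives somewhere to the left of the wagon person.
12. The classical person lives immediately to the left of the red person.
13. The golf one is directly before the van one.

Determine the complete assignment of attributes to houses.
Solution:

House | Music | Color | Sport | Vehicle
---------------------------------------
  1   | classical | purple | soccer | sedan
  2   | rock | red | tennis | coupe
  3   | blues | yellow | golf | truck
  4   | pop | green | chess | van
  5   | jazz | blue | swimming | wagon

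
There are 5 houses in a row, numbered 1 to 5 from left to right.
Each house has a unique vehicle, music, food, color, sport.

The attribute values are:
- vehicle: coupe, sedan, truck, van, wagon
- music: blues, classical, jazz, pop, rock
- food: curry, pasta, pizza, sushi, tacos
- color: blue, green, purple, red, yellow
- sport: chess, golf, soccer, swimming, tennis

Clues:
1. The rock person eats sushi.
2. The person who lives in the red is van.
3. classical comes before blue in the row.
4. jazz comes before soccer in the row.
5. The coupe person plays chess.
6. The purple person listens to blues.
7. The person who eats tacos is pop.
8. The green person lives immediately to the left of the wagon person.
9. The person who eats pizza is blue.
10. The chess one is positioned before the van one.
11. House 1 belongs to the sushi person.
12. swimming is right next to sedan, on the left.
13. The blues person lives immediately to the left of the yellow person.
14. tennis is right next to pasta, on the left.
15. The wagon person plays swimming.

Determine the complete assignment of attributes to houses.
Solution:

House | Vehicle | Music | Food | Color | Sport
----------------------------------------------
  1   | truck | rock | sushi | green | tennis
  2   | wagon | blues | pasta | purple | swimming
  3   | sedan | classical | curry | yellow | golf
  4   | coupe | jazz | pizza | blue | chess
  5   | van | pop | tacos | red | soccer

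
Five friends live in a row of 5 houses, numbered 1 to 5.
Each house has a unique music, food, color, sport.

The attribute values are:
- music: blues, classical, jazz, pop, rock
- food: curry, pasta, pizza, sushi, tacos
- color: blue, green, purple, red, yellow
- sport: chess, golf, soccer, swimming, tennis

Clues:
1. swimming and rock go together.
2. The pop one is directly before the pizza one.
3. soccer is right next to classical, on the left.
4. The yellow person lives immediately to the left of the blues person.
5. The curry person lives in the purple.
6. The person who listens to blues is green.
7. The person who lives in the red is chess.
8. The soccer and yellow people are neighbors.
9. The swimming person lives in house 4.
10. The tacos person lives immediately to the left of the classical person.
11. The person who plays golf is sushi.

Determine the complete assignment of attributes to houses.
Solution:

House | Music | Food | Color | Sport
------------------------------------
  1   | pop | tacos | blue | soccer
  2   | classical | pizza | yellow | tennis
  3   | blues | sushi | green | golf
  4   | rock | curry | purple | swimming
  5   | jazz | pasta | red | chess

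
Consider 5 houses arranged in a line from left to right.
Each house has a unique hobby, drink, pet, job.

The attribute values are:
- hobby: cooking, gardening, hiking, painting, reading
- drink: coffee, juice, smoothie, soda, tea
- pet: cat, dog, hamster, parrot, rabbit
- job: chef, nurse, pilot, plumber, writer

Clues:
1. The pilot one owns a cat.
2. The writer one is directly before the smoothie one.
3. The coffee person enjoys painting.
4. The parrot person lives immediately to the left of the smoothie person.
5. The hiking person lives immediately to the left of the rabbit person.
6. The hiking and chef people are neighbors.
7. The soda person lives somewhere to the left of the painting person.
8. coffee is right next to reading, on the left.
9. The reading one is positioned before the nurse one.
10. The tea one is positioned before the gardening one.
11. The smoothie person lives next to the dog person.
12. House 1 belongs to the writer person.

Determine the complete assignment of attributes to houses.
Solution:

House | Hobby | Drink | Pet | Job
---------------------------------
  1   | hiking | soda | parrot | writer
  2   | cooking | smoothie | rabbit | chef
  3   | painting | coffee | dog | plumber
  4   | reading | tea | cat | pilot
  5   | gardening | juice | hamster | nurse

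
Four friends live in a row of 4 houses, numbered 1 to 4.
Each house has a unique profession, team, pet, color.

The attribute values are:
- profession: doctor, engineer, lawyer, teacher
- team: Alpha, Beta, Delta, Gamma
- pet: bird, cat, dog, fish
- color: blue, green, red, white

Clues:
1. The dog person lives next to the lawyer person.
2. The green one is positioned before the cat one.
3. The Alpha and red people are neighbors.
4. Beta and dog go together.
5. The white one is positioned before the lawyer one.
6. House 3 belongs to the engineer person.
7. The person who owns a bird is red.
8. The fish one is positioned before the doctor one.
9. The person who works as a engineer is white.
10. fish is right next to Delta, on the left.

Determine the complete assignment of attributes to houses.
Solution:

House | Profession | Team | Pet | Color
---------------------------------------
  1   | teacher | Alpha | fish | green
  2   | doctor | Delta | bird | red
  3   | engineer | Beta | dog | white
  4   | lawyer | Gamma | cat | blue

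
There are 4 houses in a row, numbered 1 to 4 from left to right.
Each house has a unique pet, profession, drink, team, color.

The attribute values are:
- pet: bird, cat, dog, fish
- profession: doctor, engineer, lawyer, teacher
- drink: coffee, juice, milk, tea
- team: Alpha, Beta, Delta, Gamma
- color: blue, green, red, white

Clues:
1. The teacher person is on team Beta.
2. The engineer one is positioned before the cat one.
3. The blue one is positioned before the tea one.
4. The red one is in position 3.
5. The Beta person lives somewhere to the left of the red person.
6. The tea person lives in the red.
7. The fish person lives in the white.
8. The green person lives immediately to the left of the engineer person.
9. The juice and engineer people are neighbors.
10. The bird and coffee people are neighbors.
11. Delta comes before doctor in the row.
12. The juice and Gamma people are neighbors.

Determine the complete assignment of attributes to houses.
Solution:

House | Pet | Profession | Drink | Team | Color
-----------------------------------------------
  1   | bird | teacher | juice | Beta | green
  2   | dog | engineer | coffee | Gamma | blue
  3   | cat | lawyer | tea | Delta | red
  4   | fish | doctor | milk | Alpha | white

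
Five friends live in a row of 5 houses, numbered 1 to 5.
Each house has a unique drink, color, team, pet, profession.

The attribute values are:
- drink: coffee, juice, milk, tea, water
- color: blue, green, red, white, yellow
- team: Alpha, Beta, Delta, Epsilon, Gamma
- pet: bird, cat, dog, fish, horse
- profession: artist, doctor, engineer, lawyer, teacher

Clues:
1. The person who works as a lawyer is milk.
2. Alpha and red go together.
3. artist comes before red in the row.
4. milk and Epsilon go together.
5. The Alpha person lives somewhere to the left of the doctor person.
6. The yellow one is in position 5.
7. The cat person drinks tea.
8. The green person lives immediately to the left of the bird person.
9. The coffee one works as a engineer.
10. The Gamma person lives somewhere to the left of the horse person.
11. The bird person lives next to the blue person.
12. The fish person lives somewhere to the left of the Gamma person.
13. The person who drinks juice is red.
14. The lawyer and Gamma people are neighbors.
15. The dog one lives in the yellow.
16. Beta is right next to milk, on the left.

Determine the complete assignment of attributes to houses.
Solution:

House | Drink | Color | Team | Pet | Profession
-----------------------------------------------
  1   | coffee | green | Beta | fish | engineer
  2   | milk | white | Epsilon | bird | lawyer
  3   | tea | blue | Gamma | cat | artist
  4   | juice | red | Alpha | horse | teacher
  5   | water | yellow | Delta | dog | doctor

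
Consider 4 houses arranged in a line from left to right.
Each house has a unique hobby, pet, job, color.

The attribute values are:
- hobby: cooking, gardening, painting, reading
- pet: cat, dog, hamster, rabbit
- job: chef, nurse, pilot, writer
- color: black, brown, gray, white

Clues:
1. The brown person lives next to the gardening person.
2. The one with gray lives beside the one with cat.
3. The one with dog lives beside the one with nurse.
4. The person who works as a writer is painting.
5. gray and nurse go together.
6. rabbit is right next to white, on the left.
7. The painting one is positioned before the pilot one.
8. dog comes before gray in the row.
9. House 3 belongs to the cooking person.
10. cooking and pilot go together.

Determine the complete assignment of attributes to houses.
Solution:

House | Hobby | Pet | Job | Color
---------------------------------
  1   | painting | dog | writer | brown
  2   | gardening | rabbit | nurse | gray
  3   | cooking | cat | pilot | white
  4   | reading | hamster | chef | black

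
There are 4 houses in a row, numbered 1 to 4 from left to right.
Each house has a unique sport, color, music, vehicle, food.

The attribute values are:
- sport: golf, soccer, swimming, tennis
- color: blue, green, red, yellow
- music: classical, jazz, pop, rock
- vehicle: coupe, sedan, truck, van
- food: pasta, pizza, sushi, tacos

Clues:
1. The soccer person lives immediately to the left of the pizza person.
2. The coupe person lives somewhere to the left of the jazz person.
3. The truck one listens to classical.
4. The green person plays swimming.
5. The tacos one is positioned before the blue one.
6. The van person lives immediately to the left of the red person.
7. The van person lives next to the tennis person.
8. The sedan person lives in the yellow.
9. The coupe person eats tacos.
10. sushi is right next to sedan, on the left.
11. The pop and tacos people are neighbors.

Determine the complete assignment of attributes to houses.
Solution:

House | Sport | Color | Music | Vehicle | Food
----------------------------------------------
  1   | swimming | green | pop | van | pasta
  2   | tennis | red | rock | coupe | tacos
  3   | soccer | blue | classical | truck | sushi
  4   | golf | yellow | jazz | sedan | pizza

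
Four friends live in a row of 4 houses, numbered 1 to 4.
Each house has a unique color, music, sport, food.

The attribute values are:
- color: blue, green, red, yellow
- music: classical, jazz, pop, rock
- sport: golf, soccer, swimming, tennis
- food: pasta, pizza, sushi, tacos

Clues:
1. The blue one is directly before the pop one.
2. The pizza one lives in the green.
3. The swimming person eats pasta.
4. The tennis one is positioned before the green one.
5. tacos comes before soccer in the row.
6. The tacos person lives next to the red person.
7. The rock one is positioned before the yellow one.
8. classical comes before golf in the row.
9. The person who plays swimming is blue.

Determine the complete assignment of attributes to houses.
Solution:

House | Color | Music | Sport | Food
------------------------------------
  1   | blue | rock | swimming | pasta
  2   | yellow | pop | tennis | tacos
  3   | red | classical | soccer | sushi
  4   | green | jazz | golf | pizza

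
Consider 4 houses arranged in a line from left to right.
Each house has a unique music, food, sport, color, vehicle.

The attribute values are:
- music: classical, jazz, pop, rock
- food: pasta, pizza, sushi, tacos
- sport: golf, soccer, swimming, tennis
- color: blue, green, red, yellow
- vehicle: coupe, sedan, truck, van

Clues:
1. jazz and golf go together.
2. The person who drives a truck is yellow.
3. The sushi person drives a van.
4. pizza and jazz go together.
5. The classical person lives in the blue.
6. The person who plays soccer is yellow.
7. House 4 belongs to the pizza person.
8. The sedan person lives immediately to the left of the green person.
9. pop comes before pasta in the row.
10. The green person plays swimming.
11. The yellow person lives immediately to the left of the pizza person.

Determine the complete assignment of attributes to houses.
Solution:

House | Music | Food | Sport | Color | Vehicle
----------------------------------------------
  1   | classical | tacos | tennis | blue | sedan
  2   | pop | sushi | swimming | green | van
  3   | rock | pasta | soccer | yellow | truck
  4   | jazz | pizza | golf | red | coupe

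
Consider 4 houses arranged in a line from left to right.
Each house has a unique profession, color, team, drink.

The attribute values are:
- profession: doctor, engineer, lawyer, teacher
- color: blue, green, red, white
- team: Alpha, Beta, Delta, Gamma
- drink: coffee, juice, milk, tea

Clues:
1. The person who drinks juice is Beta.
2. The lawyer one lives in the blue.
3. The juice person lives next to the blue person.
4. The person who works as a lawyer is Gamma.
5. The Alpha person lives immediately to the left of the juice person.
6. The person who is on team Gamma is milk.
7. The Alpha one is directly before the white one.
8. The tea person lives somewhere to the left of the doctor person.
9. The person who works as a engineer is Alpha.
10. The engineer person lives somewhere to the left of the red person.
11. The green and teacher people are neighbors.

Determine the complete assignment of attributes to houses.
Solution:

House | Profession | Color | Team | Drink
-----------------------------------------
  1   | engineer | green | Alpha | tea
  2   | teacher | white | Beta | juice
  3   | lawyer | blue | Gamma | milk
  4   | doctor | red | Delta | coffee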